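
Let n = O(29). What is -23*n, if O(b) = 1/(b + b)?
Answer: -23/58 ≈ -0.39655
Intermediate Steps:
O(b) = 1/(2*b)
n = 1/58 (n = (½)/29 = (½)*(1/29) = 1/58 ≈ 0.017241)
-23*n = -23*1/58 = -23/58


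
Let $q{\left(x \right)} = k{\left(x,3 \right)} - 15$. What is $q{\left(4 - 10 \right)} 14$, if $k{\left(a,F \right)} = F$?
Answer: $-168$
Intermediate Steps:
$q{\left(x \right)} = -12$ ($q{\left(x \right)} = 3 - 15 = -12$)
$q{\left(4 - 10 \right)} 14 = \left(-12\right) 14 = -168$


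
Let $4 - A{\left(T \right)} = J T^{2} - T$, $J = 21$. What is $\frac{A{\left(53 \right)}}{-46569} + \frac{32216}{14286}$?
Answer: $\frac{390361576}{110880789} \approx 3.5206$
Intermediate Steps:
$A{\left(T \right)} = 4 + T - 21 T^{2}$ ($A{\left(T \right)} = 4 - \left(21 T^{2} - T\right) = 4 - \left(- T + 21 T^{2}\right) = 4 + T - 21 T^{2}$)
$\frac{A{\left(53 \right)}}{-46569} + \frac{32216}{14286} = \frac{4 + 53 - 21 \cdot 53^{2}}{-46569} + \frac{32216}{14286} = \left(4 + 53 - 58989\right) \left(- \frac{1}{46569}\right) + 32216 \cdot \frac{1}{14286} = \left(4 + 53 - 58989\right) \left(- \frac{1}{46569}\right) + \frac{16108}{7143} = \left(-58932\right) \left(- \frac{1}{46569}\right) + \frac{16108}{7143} = \frac{19644}{15523} + \frac{16108}{7143} = \frac{390361576}{110880789}$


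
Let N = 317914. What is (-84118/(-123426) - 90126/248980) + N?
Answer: 2442424882594171/7682651370 ≈ 3.1791e+5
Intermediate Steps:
(-84118/(-123426) - 90126/248980) + N = (-84118/(-123426) - 90126/248980) + 317914 = (-84118*(-1/123426) - 90126*1/248980) + 317914 = (42059/61713 - 45063/124490) + 317914 = 2454951991/7682651370 + 317914 = 2442424882594171/7682651370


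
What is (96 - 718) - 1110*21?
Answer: -23932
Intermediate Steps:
(96 - 718) - 1110*21 = -622 - 23310 = -23932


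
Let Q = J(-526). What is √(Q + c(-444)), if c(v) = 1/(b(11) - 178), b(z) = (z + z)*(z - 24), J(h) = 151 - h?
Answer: 3*√1012187/116 ≈ 26.019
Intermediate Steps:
b(z) = 2*z*(-24 + z) (b(z) = (2*z)*(-24 + z) = 2*z*(-24 + z))
Q = 677 (Q = 151 - 1*(-526) = 151 + 526 = 677)
c(v) = -1/464 (c(v) = 1/(2*11*(-24 + 11) - 178) = 1/(2*11*(-13) - 178) = 1/(-286 - 178) = 1/(-464) = -1/464)
√(Q + c(-444)) = √(677 - 1/464) = √(314127/464) = 3*√1012187/116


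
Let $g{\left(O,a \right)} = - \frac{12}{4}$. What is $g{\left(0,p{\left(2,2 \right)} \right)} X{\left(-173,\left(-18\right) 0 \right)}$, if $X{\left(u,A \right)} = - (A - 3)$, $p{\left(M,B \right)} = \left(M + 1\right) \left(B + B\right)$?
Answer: $-9$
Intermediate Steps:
$p{\left(M,B \right)} = 2 B \left(1 + M\right)$ ($p{\left(M,B \right)} = \left(1 + M\right) 2 B = 2 B \left(1 + M\right)$)
$g{\left(O,a \right)} = -3$ ($g{\left(O,a \right)} = \left(-12\right) \frac{1}{4} = -3$)
$X{\left(u,A \right)} = 3 - A$ ($X{\left(u,A \right)} = - (-3 + A) = 3 - A$)
$g{\left(0,p{\left(2,2 \right)} \right)} X{\left(-173,\left(-18\right) 0 \right)} = - 3 \left(3 - \left(-18\right) 0\right) = - 3 \left(3 - 0\right) = - 3 \left(3 + 0\right) = \left(-3\right) 3 = -9$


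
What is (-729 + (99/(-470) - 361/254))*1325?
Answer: -5778512885/5969 ≈ -9.6809e+5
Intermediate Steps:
(-729 + (99/(-470) - 361/254))*1325 = (-729 + (99*(-1/470) - 361*1/254))*1325 = (-729 + (-99/470 - 361/254))*1325 = (-729 - 48704/29845)*1325 = -21805709/29845*1325 = -5778512885/5969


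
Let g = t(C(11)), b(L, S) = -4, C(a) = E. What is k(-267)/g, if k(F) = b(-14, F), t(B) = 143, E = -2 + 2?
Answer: -4/143 ≈ -0.027972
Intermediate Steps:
E = 0
C(a) = 0
k(F) = -4
g = 143
k(-267)/g = -4/143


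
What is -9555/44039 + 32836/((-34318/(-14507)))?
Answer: 10488865650869/755665201 ≈ 13880.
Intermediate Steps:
-9555/44039 + 32836/((-34318/(-14507))) = -9555*1/44039 + 32836/((-34318*(-1/14507))) = -9555/44039 + 32836/(34318/14507) = -9555/44039 + 32836*(14507/34318) = -9555/44039 + 238175926/17159 = 10488865650869/755665201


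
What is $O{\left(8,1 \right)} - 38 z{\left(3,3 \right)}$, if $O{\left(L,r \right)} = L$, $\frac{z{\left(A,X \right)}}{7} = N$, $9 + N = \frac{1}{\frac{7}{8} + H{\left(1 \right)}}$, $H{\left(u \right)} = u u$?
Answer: $\frac{33902}{15} \approx 2260.1$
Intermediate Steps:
$H{\left(u \right)} = u^{2}$
$N = - \frac{127}{15}$ ($N = -9 + \frac{1}{\frac{7}{8} + 1^{2}} = -9 + \frac{1}{7 \cdot \frac{1}{8} + 1} = -9 + \frac{1}{\frac{7}{8} + 1} = -9 + \frac{1}{\frac{15}{8}} = -9 + \frac{8}{15} = - \frac{127}{15} \approx -8.4667$)
$z{\left(A,X \right)} = - \frac{889}{15}$ ($z{\left(A,X \right)} = 7 \left(- \frac{127}{15}\right) = - \frac{889}{15}$)
$O{\left(8,1 \right)} - 38 z{\left(3,3 \right)} = 8 - - \frac{33782}{15} = 8 + \frac{33782}{15} = \frac{33902}{15}$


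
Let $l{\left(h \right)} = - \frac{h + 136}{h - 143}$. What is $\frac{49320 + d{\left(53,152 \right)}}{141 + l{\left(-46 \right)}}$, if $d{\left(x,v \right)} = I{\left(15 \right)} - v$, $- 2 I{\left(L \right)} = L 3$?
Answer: $\frac{2064111}{5942} \approx 347.38$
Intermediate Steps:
$I{\left(L \right)} = - \frac{3 L}{2}$ ($I{\left(L \right)} = - \frac{L 3}{2} = - \frac{3 L}{2}$)
$l{\left(h \right)} = - \frac{136 + h}{-143 + h}$
$d{\left(x,v \right)} = - \frac{45}{2} - v$ ($d{\left(x,v \right)} = \left(- \frac{3}{2}\right) 15 - v = - \frac{45}{2} - v$)
$\frac{49320 + d{\left(53,152 \right)}}{141 + l{\left(-46 \right)}} = \frac{49320 - \frac{349}{2}}{141 + \frac{-136 - -46}{-143 - 46}} = \frac{49320 - \frac{349}{2}}{141 + \frac{-136 + 46}{-189}} = \frac{49320 - \frac{349}{2}}{141 - - \frac{10}{21}} = \frac{98291}{2 \left(141 + \frac{10}{21}\right)} = \frac{98291}{2 \cdot \frac{2971}{21}} = \frac{98291}{2} \cdot \frac{21}{2971} = \frac{2064111}{5942}$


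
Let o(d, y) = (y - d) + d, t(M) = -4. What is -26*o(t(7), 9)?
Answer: -234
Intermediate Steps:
o(d, y) = y
-26*o(t(7), 9) = -26*9 = -234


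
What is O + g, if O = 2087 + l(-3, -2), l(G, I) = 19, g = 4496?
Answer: 6602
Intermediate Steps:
O = 2106 (O = 2087 + 19 = 2106)
O + g = 2106 + 4496 = 6602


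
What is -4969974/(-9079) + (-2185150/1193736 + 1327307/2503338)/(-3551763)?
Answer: 1465289299643112598612403/2676746707842496043076 ≈ 547.41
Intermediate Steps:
-4969974/(-9079) + (-2185150/1193736 + 1327307/2503338)/(-3551763) = -4969974*(-1/9079) + (-2185150*1/1193736 + 1327307*(1/2503338))*(-1/3551763) = 4969974/9079 + (-1092575/596868 + 1327307/2503338)*(-1/3551763) = 4969974/9079 - 107936524493/83009019188*(-1/3551763) = 4969974/9079 + 107936524493/294828363018228444 = 1465289299643112598612403/2676746707842496043076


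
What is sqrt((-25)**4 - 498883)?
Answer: I*sqrt(108258) ≈ 329.03*I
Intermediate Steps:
sqrt((-25)**4 - 498883) = sqrt(390625 - 498883) = sqrt(-108258) = I*sqrt(108258)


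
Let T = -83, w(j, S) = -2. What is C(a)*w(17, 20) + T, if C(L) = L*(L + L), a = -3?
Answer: -119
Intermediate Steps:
C(L) = 2*L² (C(L) = L*(2*L) = 2*L²)
C(a)*w(17, 20) + T = (2*(-3)²)*(-2) - 83 = (2*9)*(-2) - 83 = 18*(-2) - 83 = -36 - 83 = -119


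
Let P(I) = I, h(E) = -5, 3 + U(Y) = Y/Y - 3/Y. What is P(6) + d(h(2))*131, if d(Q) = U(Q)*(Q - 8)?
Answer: 11951/5 ≈ 2390.2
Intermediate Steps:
U(Y) = -2 - 3/Y (U(Y) = -3 + (Y/Y - 3/Y) = -3 + (1 - 3/Y) = -2 - 3/Y)
d(Q) = (-8 + Q)*(-2 - 3/Q) (d(Q) = (-2 - 3/Q)*(Q - 8) = (-2 - 3/Q)*(-8 + Q) = (-8 + Q)*(-2 - 3/Q))
P(6) + d(h(2))*131 = 6 + (13 - 2*(-5) + 24/(-5))*131 = 6 + (13 + 10 + 24*(-1/5))*131 = 6 + (13 + 10 - 24/5)*131 = 6 + (91/5)*131 = 6 + 11921/5 = 11951/5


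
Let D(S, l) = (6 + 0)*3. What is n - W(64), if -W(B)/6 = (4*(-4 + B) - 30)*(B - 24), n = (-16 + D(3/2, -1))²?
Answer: 50404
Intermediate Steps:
D(S, l) = 18 (D(S, l) = 6*3 = 18)
n = 4 (n = (-16 + 18)² = 2² = 4)
W(B) = -6*(-46 + 4*B)*(-24 + B) (W(B) = -6*(4*(-4 + B) - 30)*(B - 24) = -6*((-16 + 4*B) - 30)*(-24 + B) = -6*(-46 + 4*B)*(-24 + B))
n - W(64) = 4 - (-6624 - 24*64² + 852*64) = 4 - (-6624 - 24*4096 + 54528) = 4 - (-6624 - 98304 + 54528) = 4 - 1*(-50400) = 4 + 50400 = 50404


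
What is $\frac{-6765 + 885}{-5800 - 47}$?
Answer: $\frac{1960}{1949} \approx 1.0056$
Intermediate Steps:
$\frac{-6765 + 885}{-5800 - 47} = - \frac{5880}{-5847} = \left(-5880\right) \left(- \frac{1}{5847}\right) = \frac{1960}{1949}$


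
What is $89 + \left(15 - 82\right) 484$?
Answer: $-32339$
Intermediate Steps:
$89 + \left(15 - 82\right) 484 = 89 - 32428 = -32339$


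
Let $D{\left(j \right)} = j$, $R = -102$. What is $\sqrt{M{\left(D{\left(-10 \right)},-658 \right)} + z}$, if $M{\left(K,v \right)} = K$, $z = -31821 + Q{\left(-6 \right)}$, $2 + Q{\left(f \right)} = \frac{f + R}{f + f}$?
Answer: $12 i \sqrt{221} \approx 178.39 i$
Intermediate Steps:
$Q{\left(f \right)} = -2 + \frac{-102 + f}{2 f}$ ($Q{\left(f \right)} = -2 + \frac{f - 102}{f + f} = -2 + \frac{-102 + f}{2 f}$)
$z = -31814$ ($z = -31821 - \left(\frac{3}{2} + \frac{51}{-6}\right) = -31821 - -7 = -31821 + \left(- \frac{3}{2} + \frac{17}{2}\right) = -31821 + 7 = -31814$)
$\sqrt{M{\left(D{\left(-10 \right)},-658 \right)} + z} = \sqrt{-10 - 31814} = \sqrt{-31824} = 12 i \sqrt{221}$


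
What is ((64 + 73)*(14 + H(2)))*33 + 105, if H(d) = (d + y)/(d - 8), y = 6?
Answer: 57371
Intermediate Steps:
H(d) = (6 + d)/(-8 + d) (H(d) = (d + 6)/(d - 8) = (6 + d)/(-8 + d))
((64 + 73)*(14 + H(2)))*33 + 105 = ((64 + 73)*(14 + (6 + 2)/(-8 + 2)))*33 + 105 = (137*(14 + 8/(-6)))*33 + 105 = (137*(14 - ⅙*8))*33 + 105 = (137*(14 - 4/3))*33 + 105 = (137*(38/3))*33 + 105 = (5206/3)*33 + 105 = 57266 + 105 = 57371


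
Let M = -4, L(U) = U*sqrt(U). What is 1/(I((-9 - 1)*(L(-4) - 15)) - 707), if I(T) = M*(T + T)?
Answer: -1907/4046249 + 640*I/4046249 ≈ -0.0004713 + 0.00015817*I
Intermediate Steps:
L(U) = U**(3/2)
I(T) = -8*T (I(T) = -4*(T + T) = -8*T)
1/(I((-9 - 1)*(L(-4) - 15)) - 707) = 1/(-8*(-9 - 1)*((-4)**(3/2) - 15) - 707) = 1/(-(-80)*(-8*I - 15) - 707) = 1/(-(-80)*(-15 - 8*I) - 707) = 1/(-8*(150 + 80*I) - 707) = 1/((-1200 - 640*I) - 707) = 1/(-1907 - 640*I) = (-1907 + 640*I)/4046249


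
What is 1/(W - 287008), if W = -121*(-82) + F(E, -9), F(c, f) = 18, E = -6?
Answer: -1/277068 ≈ -3.6092e-6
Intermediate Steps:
W = 9940 (W = -121*(-82) + 18 = 9922 + 18 = 9940)
1/(W - 287008) = 1/(9940 - 287008) = 1/(-277068) = -1/277068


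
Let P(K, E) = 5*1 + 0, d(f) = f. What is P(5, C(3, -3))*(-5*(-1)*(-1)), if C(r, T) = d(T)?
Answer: -25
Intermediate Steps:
C(r, T) = T
P(K, E) = 5 (P(K, E) = 5 + 0 = 5)
P(5, C(3, -3))*(-5*(-1)*(-1)) = 5*(-5*(-1)*(-1)) = 5*(5*(-1)) = 5*(-5) = -25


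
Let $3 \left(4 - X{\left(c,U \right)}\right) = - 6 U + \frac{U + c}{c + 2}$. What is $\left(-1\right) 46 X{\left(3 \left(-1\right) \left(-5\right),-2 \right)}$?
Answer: $\frac{598}{51} \approx 11.725$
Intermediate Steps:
$X{\left(c,U \right)} = 4 + 2 U - \frac{U + c}{3 \left(2 + c\right)}$ ($X{\left(c,U \right)} = 4 - \frac{- 6 U + \frac{U + c}{c + 2}}{3} = 4 - \frac{- 6 U + \frac{U + c}{2 + c}}{3} = 4 + \left(2 U - \frac{U + c}{3 \left(2 + c\right)}\right) = 4 + 2 U - \frac{U + c}{3 \left(2 + c\right)}$)
$\left(-1\right) 46 X{\left(3 \left(-1\right) \left(-5\right),-2 \right)} = \left(-1\right) 46 \frac{24 + 11 \left(-2\right) + 11 \cdot 3 \left(-1\right) \left(-5\right) + 6 \left(-2\right) 3 \left(-1\right) \left(-5\right)}{3 \left(2 + 3 \left(-1\right) \left(-5\right)\right)} = - 46 \frac{24 - 22 + 11 \left(\left(-3\right) \left(-5\right)\right) + 6 \left(-2\right) \left(\left(-3\right) \left(-5\right)\right)}{3 \left(2 - -15\right)} = - 46 \frac{24 - 22 + 11 \cdot 15 + 6 \left(-2\right) 15}{3 \left(2 + 15\right)} = - 46 \frac{24 - 22 + 165 - 180}{3 \cdot 17} = - 46 \cdot \frac{1}{3} \cdot \frac{1}{17} \left(-13\right) = \left(-46\right) \left(- \frac{13}{51}\right) = \frac{598}{51}$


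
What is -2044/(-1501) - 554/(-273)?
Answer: 1389566/409773 ≈ 3.3911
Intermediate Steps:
-2044/(-1501) - 554/(-273) = -2044*(-1/1501) - 554*(-1/273) = 2044/1501 + 554/273 = 1389566/409773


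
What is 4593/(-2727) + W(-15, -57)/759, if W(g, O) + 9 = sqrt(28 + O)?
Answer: -390070/229977 + I*sqrt(29)/759 ≈ -1.6961 + 0.0070951*I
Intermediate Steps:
W(g, O) = -9 + sqrt(28 + O)
4593/(-2727) + W(-15, -57)/759 = 4593/(-2727) + (-9 + sqrt(28 - 57))/759 = 4593*(-1/2727) + (-9 + sqrt(-29))*(1/759) = -1531/909 + (-9 + I*sqrt(29))*(1/759) = -1531/909 + (-3/253 + I*sqrt(29)/759) = -390070/229977 + I*sqrt(29)/759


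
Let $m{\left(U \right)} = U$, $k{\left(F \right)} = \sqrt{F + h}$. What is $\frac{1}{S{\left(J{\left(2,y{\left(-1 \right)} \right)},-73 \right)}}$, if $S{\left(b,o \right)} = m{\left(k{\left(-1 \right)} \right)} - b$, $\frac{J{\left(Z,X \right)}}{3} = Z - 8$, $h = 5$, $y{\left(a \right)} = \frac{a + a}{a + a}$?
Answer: $\frac{1}{20} \approx 0.05$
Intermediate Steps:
$y{\left(a \right)} = 1$ ($y{\left(a \right)} = \frac{2 a}{2 a} = 2 a \frac{1}{2 a} = 1$)
$k{\left(F \right)} = \sqrt{5 + F}$ ($k{\left(F \right)} = \sqrt{F + 5} = \sqrt{5 + F}$)
$J{\left(Z,X \right)} = -24 + 3 Z$ ($J{\left(Z,X \right)} = 3 \left(Z - 8\right) = 3 \left(-8 + Z\right) = -24 + 3 Z$)
$S{\left(b,o \right)} = 2 - b$ ($S{\left(b,o \right)} = \sqrt{5 - 1} - b = \sqrt{4} - b = 2 - b$)
$\frac{1}{S{\left(J{\left(2,y{\left(-1 \right)} \right)},-73 \right)}} = \frac{1}{2 - \left(-24 + 3 \cdot 2\right)} = \frac{1}{2 - \left(-24 + 6\right)} = \frac{1}{2 - -18} = \frac{1}{2 + 18} = \frac{1}{20}$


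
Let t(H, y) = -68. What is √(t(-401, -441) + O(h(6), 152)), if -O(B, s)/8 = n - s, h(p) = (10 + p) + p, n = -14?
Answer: 6*√35 ≈ 35.496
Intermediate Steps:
h(p) = 10 + 2*p
O(B, s) = 112 + 8*s (O(B, s) = -8*(-14 - s) = 112 + 8*s)
√(t(-401, -441) + O(h(6), 152)) = √(-68 + (112 + 8*152)) = √(-68 + (112 + 1216)) = √(-68 + 1328) = √1260 = 6*√35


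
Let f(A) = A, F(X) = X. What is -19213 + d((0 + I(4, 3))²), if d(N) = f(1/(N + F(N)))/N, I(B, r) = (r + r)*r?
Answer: -4033807775/209952 ≈ -19213.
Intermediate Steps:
I(B, r) = 2*r² (I(B, r) = (2*r)*r = 2*r²)
d(N) = 1/(2*N²) (d(N) = 1/((N + N)*N) = 1/(((2*N))*N) = (1/(2*N))/N = 1/(2*N²))
-19213 + d((0 + I(4, 3))²) = -19213 + 1/(2*((0 + 2*3²)²)²) = -19213 + 1/(2*((0 + 2*9)²)²) = -19213 + 1/(2*((0 + 18)²)²) = -19213 + 1/(2*(18²)²) = -19213 + (½)/324² = -19213 + (½)*(1/104976) = -19213 + 1/209952 = -4033807775/209952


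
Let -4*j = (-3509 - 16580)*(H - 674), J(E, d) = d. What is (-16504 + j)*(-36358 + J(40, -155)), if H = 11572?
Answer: -3995688899889/2 ≈ -1.9978e+12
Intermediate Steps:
j = 109464961/2 (j = -(-3509 - 16580)*(11572 - 674)/4 = -(-20089)*10898/4 = -¼*(-218929922) = 109464961/2 ≈ 5.4732e+7)
(-16504 + j)*(-36358 + J(40, -155)) = (-16504 + 109464961/2)*(-36358 - 155) = (109431953/2)*(-36513) = -3995688899889/2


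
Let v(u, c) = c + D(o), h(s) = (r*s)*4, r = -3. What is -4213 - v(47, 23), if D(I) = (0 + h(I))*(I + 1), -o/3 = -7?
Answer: 1308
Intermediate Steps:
h(s) = -12*s (h(s) = -3*s*4 = -12*s)
o = 21 (o = -3*(-7) = 21)
D(I) = -12*I*(1 + I) (D(I) = (0 - 12*I)*(I + 1) = (-12*I)*(1 + I) = -12*I*(1 + I))
v(u, c) = -5544 + c (v(u, c) = c - 12*21*(1 + 21) = c - 12*21*22 = c - 5544 = -5544 + c)
-4213 - v(47, 23) = -4213 - (-5544 + 23) = -4213 - 1*(-5521) = -4213 + 5521 = 1308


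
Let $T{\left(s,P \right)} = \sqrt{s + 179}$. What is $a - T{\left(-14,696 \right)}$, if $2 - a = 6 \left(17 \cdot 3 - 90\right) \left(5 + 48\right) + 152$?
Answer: $12252 - \sqrt{165} \approx 12239.0$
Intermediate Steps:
$T{\left(s,P \right)} = \sqrt{179 + s}$
$a = 12252$ ($a = 2 - \left(6 \left(17 \cdot 3 - 90\right) \left(5 + 48\right) + 152\right) = 2 - \left(6 \left(51 - 90\right) 53 + 152\right) = 2 - \left(6 \left(\left(-39\right) 53\right) + 152\right) = 2 - \left(6 \left(-2067\right) + 152\right) = 2 - \left(-12402 + 152\right) = 2 - -12250 = 2 + 12250 = 12252$)
$a - T{\left(-14,696 \right)} = 12252 - \sqrt{179 - 14} = 12252 - \sqrt{165}$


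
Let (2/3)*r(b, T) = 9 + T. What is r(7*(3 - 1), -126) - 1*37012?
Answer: -74375/2 ≈ -37188.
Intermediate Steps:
r(b, T) = 27/2 + 3*T/2 (r(b, T) = 3*(9 + T)/2 = 27/2 + 3*T/2)
r(7*(3 - 1), -126) - 1*37012 = (27/2 + (3/2)*(-126)) - 1*37012 = (27/2 - 189) - 37012 = -351/2 - 37012 = -74375/2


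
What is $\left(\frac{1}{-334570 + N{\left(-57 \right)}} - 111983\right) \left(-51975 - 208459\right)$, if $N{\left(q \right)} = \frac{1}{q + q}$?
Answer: $\frac{1112350459013959658}{38140981} \approx 2.9164 \cdot 10^{10}$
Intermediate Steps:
$N{\left(q \right)} = \frac{1}{2 q}$
$\left(\frac{1}{-334570 + N{\left(-57 \right)}} - 111983\right) \left(-51975 - 208459\right) = \left(\frac{1}{-334570 + \frac{1}{2 \left(-57\right)}} - 111983\right) \left(-51975 - 208459\right) = \left(\frac{1}{-334570 + \frac{1}{2} \left(- \frac{1}{57}\right)} - 111983\right) \left(-260434\right) = \left(\frac{1}{-334570 - \frac{1}{114}} - 111983\right) \left(-260434\right) = \left(\frac{1}{- \frac{38140981}{114}} - 111983\right) \left(-260434\right) = \left(- \frac{114}{38140981} - 111983\right) \left(-260434\right) = \left(- \frac{4271141475437}{38140981}\right) \left(-260434\right) = \frac{1112350459013959658}{38140981}$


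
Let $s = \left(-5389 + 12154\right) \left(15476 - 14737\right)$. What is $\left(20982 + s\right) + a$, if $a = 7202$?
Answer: $5027519$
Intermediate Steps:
$s = 4999335$ ($s = 6765 \cdot 739 = 4999335$)
$\left(20982 + s\right) + a = \left(20982 + 4999335\right) + 7202 = 5020317 + 7202 = 5027519$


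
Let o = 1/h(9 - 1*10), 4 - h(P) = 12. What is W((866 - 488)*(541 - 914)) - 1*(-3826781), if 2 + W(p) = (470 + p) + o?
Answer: 29490039/8 ≈ 3.6863e+6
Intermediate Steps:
h(P) = -8 (h(P) = 4 - 1*12 = 4 - 12 = -8)
o = -⅛ (o = 1/(-8) = -⅛ ≈ -0.12500)
W(p) = 3743/8 + p (W(p) = -2 + ((470 + p) - ⅛) = -2 + (3759/8 + p) = 3743/8 + p)
W((866 - 488)*(541 - 914)) - 1*(-3826781) = (3743/8 + (866 - 488)*(541 - 914)) - 1*(-3826781) = (3743/8 + 378*(-373)) + 3826781 = (3743/8 - 140994) + 3826781 = -1124209/8 + 3826781 = 29490039/8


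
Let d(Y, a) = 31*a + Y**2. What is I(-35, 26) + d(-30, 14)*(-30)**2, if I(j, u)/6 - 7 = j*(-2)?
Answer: 1201062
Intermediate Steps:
I(j, u) = 42 - 12*j (I(j, u) = 42 + 6*(j*(-2)) = 42 + 6*(-2*j) = 42 - 12*j)
d(Y, a) = Y**2 + 31*a
I(-35, 26) + d(-30, 14)*(-30)**2 = (42 - 12*(-35)) + ((-30)**2 + 31*14)*(-30)**2 = (42 + 420) + (900 + 434)*900 = 462 + 1334*900 = 462 + 1200600 = 1201062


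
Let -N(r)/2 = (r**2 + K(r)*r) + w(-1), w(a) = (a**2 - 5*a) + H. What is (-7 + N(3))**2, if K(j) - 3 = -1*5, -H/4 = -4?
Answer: 3249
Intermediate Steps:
H = 16 (H = -4*(-4) = 16)
K(j) = -2 (K(j) = 3 - 1*5 = 3 - 5 = -2)
w(a) = 16 + a**2 - 5*a (w(a) = (a**2 - 5*a) + 16 = 16 + a**2 - 5*a)
N(r) = -44 - 2*r**2 + 4*r (N(r) = -2*((r**2 - 2*r) + (16 + (-1)**2 - 5*(-1))) = -2*((r**2 - 2*r) + (16 + 1 + 5)) = -2*((r**2 - 2*r) + 22) = -2*(22 + r**2 - 2*r) = -44 - 2*r**2 + 4*r)
(-7 + N(3))**2 = (-7 + (-44 - 2*3**2 + 4*3))**2 = (-7 + (-44 - 2*9 + 12))**2 = (-7 + (-44 - 18 + 12))**2 = (-7 - 50)**2 = (-57)**2 = 3249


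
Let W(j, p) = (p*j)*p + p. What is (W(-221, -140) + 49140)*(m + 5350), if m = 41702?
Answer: -201504895200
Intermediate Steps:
W(j, p) = p + j*p² (W(j, p) = (j*p)*p + p = j*p² + p = p + j*p²)
(W(-221, -140) + 49140)*(m + 5350) = (-140*(1 - 221*(-140)) + 49140)*(41702 + 5350) = (-140*(1 + 30940) + 49140)*47052 = (-140*30941 + 49140)*47052 = (-4331740 + 49140)*47052 = -4282600*47052 = -201504895200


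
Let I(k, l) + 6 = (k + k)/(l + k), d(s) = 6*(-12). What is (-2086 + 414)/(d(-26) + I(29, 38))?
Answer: 737/34 ≈ 21.676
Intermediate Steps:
d(s) = -72
I(k, l) = -6 + 2*k/(k + l) (I(k, l) = -6 + (k + k)/(l + k) = -6 + (2*k)/(k + l) = -6 + 2*k/(k + l))
(-2086 + 414)/(d(-26) + I(29, 38)) = (-2086 + 414)/(-72 + 2*(-3*38 - 2*29)/(29 + 38)) = -1672/(-72 + 2*(-114 - 58)/67) = -1672/(-72 + 2*(1/67)*(-172)) = -1672/(-72 - 344/67) = -1672/(-5168/67) = -1672*(-67/5168) = 737/34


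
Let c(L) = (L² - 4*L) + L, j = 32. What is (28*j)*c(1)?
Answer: -1792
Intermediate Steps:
c(L) = L² - 3*L
(28*j)*c(1) = (28*32)*(1*(-3 + 1)) = 896*(1*(-2)) = 896*(-2) = -1792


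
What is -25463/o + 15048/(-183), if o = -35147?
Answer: -174744109/2143967 ≈ -81.505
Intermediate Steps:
-25463/o + 15048/(-183) = -25463/(-35147) + 15048/(-183) = -25463*(-1/35147) + 15048*(-1/183) = 25463/35147 - 5016/61 = -174744109/2143967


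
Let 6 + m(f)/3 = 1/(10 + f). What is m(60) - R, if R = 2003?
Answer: -141467/70 ≈ -2021.0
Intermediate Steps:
m(f) = -18 + 3/(10 + f)
m(60) - R = 3*(-59 - 6*60)/(10 + 60) - 1*2003 = 3*(-59 - 360)/70 - 2003 = 3*(1/70)*(-419) - 2003 = -1257/70 - 2003 = -141467/70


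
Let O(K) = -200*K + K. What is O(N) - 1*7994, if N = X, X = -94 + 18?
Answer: 7130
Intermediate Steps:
X = -76
N = -76
O(K) = -199*K
O(N) - 1*7994 = -199*(-76) - 1*7994 = 15124 - 7994 = 7130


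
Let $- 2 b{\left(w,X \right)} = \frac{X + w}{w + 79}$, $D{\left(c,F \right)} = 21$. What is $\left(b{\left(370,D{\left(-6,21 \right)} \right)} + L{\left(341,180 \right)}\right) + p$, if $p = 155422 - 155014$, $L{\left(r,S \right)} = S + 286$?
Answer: $\frac{784461}{898} \approx 873.56$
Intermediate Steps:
$b{\left(w,X \right)} = - \frac{X + w}{2 \left(79 + w\right)}$ ($b{\left(w,X \right)} = - \frac{\left(X + w\right) \frac{1}{w + 79}}{2} = - \frac{\left(X + w\right) \frac{1}{79 + w}}{2} = - \frac{\frac{1}{79 + w} \left(X + w\right)}{2} = - \frac{X + w}{2 \left(79 + w\right)}$)
$L{\left(r,S \right)} = 286 + S$
$p = 408$
$\left(b{\left(370,D{\left(-6,21 \right)} \right)} + L{\left(341,180 \right)}\right) + p = \left(\frac{\left(-1\right) 21 - 370}{2 \left(79 + 370\right)} + \left(286 + 180\right)\right) + 408 = \left(\frac{-21 - 370}{2 \cdot 449} + 466\right) + 408 = \left(\frac{1}{2} \cdot \frac{1}{449} \left(-391\right) + 466\right) + 408 = \left(- \frac{391}{898} + 466\right) + 408 = \frac{418077}{898} + 408 = \frac{784461}{898}$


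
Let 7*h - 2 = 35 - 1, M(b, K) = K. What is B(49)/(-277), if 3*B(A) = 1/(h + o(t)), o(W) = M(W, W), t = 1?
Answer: -7/35733 ≈ -0.00019590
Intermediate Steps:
o(W) = W
h = 36/7 (h = 2/7 + (35 - 1)/7 = 2/7 + (⅐)*34 = 2/7 + 34/7 = 36/7 ≈ 5.1429)
B(A) = 7/129 (B(A) = 1/(3*(36/7 + 1)) = 1/(3*(43/7)) = (⅓)*(7/43) = 7/129)
B(49)/(-277) = (7/129)/(-277) = (7/129)*(-1/277) = -7/35733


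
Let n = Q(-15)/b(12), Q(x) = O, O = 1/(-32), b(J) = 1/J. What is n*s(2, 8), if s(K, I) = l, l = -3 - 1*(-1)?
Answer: 3/4 ≈ 0.75000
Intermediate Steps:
l = -2 (l = -3 + 1 = -2)
s(K, I) = -2
O = -1/32 ≈ -0.031250
Q(x) = -1/32
n = -3/8 (n = -1/(32*(1/12)) = -1/(32*1/12) = -1/32*12 = -3/8 ≈ -0.37500)
n*s(2, 8) = -3/8*(-2) = 3/4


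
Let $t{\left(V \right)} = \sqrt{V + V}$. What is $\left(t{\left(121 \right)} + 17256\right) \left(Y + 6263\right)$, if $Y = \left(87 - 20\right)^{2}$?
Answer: $185536512 + 118272 \sqrt{2} \approx 1.857 \cdot 10^{8}$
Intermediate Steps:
$Y = 4489$ ($Y = 67^{2} = 4489$)
$t{\left(V \right)} = \sqrt{2} \sqrt{V}$ ($t{\left(V \right)} = \sqrt{2 V} = \sqrt{2} \sqrt{V}$)
$\left(t{\left(121 \right)} + 17256\right) \left(Y + 6263\right) = \left(\sqrt{2} \sqrt{121} + 17256\right) \left(4489 + 6263\right) = \left(\sqrt{2} \cdot 11 + 17256\right) 10752 = \left(11 \sqrt{2} + 17256\right) 10752 = \left(17256 + 11 \sqrt{2}\right) 10752 = 185536512 + 118272 \sqrt{2}$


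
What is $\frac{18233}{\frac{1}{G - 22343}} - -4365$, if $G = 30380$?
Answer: $146542986$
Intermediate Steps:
$\frac{18233}{\frac{1}{G - 22343}} - -4365 = \frac{18233}{\frac{1}{30380 - 22343}} - -4365 = \frac{18233}{\frac{1}{8037}} + 4365 = 18233 \frac{1}{\frac{1}{8037}} + 4365 = 18233 \cdot 8037 + 4365 = 146538621 + 4365 = 146542986$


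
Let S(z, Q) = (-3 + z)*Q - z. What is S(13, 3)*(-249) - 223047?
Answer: -227280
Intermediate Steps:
S(z, Q) = -z + Q*(-3 + z) (S(z, Q) = Q*(-3 + z) - z = -z + Q*(-3 + z))
S(13, 3)*(-249) - 223047 = (-1*13 - 3*3 + 3*13)*(-249) - 223047 = (-13 - 9 + 39)*(-249) - 223047 = 17*(-249) - 223047 = -4233 - 223047 = -227280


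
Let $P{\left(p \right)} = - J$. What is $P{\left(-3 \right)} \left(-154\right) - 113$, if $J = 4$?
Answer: $503$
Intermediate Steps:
$P{\left(p \right)} = -4$ ($P{\left(p \right)} = \left(-1\right) 4 = -4$)
$P{\left(-3 \right)} \left(-154\right) - 113 = \left(-4\right) \left(-154\right) - 113 = 616 - 113 = 503$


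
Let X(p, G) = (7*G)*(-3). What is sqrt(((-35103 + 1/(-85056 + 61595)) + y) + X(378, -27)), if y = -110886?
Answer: I*sqrt(80042962184323)/23461 ≈ 381.34*I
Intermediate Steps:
X(p, G) = -21*G
sqrt(((-35103 + 1/(-85056 + 61595)) + y) + X(378, -27)) = sqrt(((-35103 + 1/(-85056 + 61595)) - 110886) - 21*(-27)) = sqrt(((-35103 + 1/(-23461)) - 110886) + 567) = sqrt(((-35103 - 1/23461) - 110886) + 567) = sqrt((-823551484/23461 - 110886) + 567) = sqrt(-3425047930/23461 + 567) = sqrt(-3411745543/23461) = I*sqrt(80042962184323)/23461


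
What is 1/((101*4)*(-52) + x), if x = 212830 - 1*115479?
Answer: 1/76343 ≈ 1.3099e-5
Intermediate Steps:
x = 97351 (x = 212830 - 115479 = 97351)
1/((101*4)*(-52) + x) = 1/((101*4)*(-52) + 97351) = 1/(404*(-52) + 97351) = 1/(-21008 + 97351) = 1/76343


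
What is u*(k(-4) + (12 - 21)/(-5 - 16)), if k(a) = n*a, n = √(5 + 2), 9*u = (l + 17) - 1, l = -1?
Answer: 5/7 - 20*√7/3 ≈ -16.924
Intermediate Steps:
u = 5/3 (u = ((-1 + 17) - 1)/9 = (16 - 1)/9 = (⅑)*15 = 5/3 ≈ 1.6667)
n = √7 ≈ 2.6458
k(a) = a*√7 (k(a) = √7*a = a*√7)
u*(k(-4) + (12 - 21)/(-5 - 16)) = 5*(-4*√7 + (12 - 21)/(-5 - 16))/3 = 5*(-4*√7 - 9/(-21))/3 = 5*(-4*√7 - 9*(-1/21))/3 = 5*(-4*√7 + 3/7)/3 = 5*(3/7 - 4*√7)/3 = 5/7 - 20*√7/3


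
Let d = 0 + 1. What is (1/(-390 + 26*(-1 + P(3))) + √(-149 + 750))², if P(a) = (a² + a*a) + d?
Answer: 3656485/6084 + √601/39 ≈ 601.63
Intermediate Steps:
d = 1
P(a) = 1 + 2*a² (P(a) = (a² + a*a) + 1 = (a² + a²) + 1 = 2*a² + 1 = 1 + 2*a²)
(1/(-390 + 26*(-1 + P(3))) + √(-149 + 750))² = (1/(-390 + 26*(-1 + (1 + 2*3²))) + √(-149 + 750))² = (1/(-390 + 26*(-1 + (1 + 2*9))) + √601)² = (1/(-390 + 26*(-1 + (1 + 18))) + √601)² = (1/(-390 + 26*(-1 + 19)) + √601)² = (1/(-390 + 26*18) + √601)² = (1/(-390 + 468) + √601)² = (1/78 + √601)²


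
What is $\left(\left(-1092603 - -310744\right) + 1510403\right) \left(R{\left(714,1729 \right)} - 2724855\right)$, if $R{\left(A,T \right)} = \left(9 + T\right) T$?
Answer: $204099415968$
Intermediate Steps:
$R{\left(A,T \right)} = T \left(9 + T\right)$
$\left(\left(-1092603 - -310744\right) + 1510403\right) \left(R{\left(714,1729 \right)} - 2724855\right) = \left(\left(-1092603 - -310744\right) + 1510403\right) \left(1729 \left(9 + 1729\right) - 2724855\right) = \left(\left(-1092603 + 310744\right) + 1510403\right) \left(1729 \cdot 1738 - 2724855\right) = \left(-781859 + 1510403\right) \left(3005002 - 2724855\right) = 728544 \cdot 280147 = 204099415968$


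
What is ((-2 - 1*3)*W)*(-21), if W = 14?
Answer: 1470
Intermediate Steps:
((-2 - 1*3)*W)*(-21) = ((-2 - 1*3)*14)*(-21) = ((-2 - 3)*14)*(-21) = -5*14*(-21) = -70*(-21) = 1470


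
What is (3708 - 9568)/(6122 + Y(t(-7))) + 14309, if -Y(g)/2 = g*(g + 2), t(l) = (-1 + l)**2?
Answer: 16644297/1163 ≈ 14312.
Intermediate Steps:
Y(g) = -2*g*(2 + g) (Y(g) = -2*g*(g + 2) = -2*g*(2 + g))
(3708 - 9568)/(6122 + Y(t(-7))) + 14309 = (3708 - 9568)/(6122 - 2*(-1 - 7)**2*(2 + (-1 - 7)**2)) + 14309 = -5860/(6122 - 2*(-8)**2*(2 + (-8)**2)) + 14309 = -5860/(6122 - 2*64*(2 + 64)) + 14309 = -5860/(6122 - 2*64*66) + 14309 = -5860/(6122 - 8448) + 14309 = -5860/(-2326) + 14309 = -5860*(-1/2326) + 14309 = 2930/1163 + 14309 = 16644297/1163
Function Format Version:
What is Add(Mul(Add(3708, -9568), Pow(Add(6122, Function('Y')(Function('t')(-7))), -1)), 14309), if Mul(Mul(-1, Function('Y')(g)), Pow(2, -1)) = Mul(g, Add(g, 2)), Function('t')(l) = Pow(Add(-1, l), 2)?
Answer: Rational(16644297, 1163) ≈ 14312.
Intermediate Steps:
Function('Y')(g) = Mul(-2, g, Add(2, g)) (Function('Y')(g) = Mul(-2, Mul(g, Add(g, 2))) = Mul(-2, Mul(g, Add(2, g))) = Mul(-2, g, Add(2, g)))
Add(Mul(Add(3708, -9568), Pow(Add(6122, Function('Y')(Function('t')(-7))), -1)), 14309) = Add(Mul(Add(3708, -9568), Pow(Add(6122, Mul(-2, Pow(Add(-1, -7), 2), Add(2, Pow(Add(-1, -7), 2)))), -1)), 14309) = Add(Mul(-5860, Pow(Add(6122, Mul(-2, Pow(-8, 2), Add(2, Pow(-8, 2)))), -1)), 14309) = Add(Mul(-5860, Pow(Add(6122, Mul(-2, 64, Add(2, 64))), -1)), 14309) = Add(Mul(-5860, Pow(Add(6122, Mul(-2, 64, 66)), -1)), 14309) = Add(Mul(-5860, Pow(Add(6122, -8448), -1)), 14309) = Add(Mul(-5860, Pow(-2326, -1)), 14309) = Add(Mul(-5860, Rational(-1, 2326)), 14309) = Add(Rational(2930, 1163), 14309) = Rational(16644297, 1163)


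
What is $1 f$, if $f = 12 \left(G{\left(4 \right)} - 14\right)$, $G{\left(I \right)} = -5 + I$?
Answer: $-180$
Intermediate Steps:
$f = -180$ ($f = 12 \left(\left(-5 + 4\right) - 14\right) = 12 \left(-1 - 14\right) = 12 \left(-15\right) = -180$)
$1 f = 1 \left(-180\right) = -180$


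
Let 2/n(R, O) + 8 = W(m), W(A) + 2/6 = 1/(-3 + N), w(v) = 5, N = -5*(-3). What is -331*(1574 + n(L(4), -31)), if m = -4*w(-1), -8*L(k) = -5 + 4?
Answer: -17190154/33 ≈ -5.2091e+5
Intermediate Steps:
L(k) = ⅛ (L(k) = -(-5 + 4)/8 = -⅛*(-1) = ⅛)
N = 15
m = -20 (m = -4*5 = -20)
W(A) = -¼ (W(A) = -⅓ + 1/(-3 + 15) = -⅓ + 1/12 = -¼)
n(R, O) = -8/33 (n(R, O) = 2/(-8 - ¼) = 2/(-33/4) = 2*(-4/33) = -8/33)
-331*(1574 + n(L(4), -31)) = -331*(1574 - 8/33) = -331*51934/33 = -17190154/33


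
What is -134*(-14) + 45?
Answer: 1921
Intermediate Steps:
-134*(-14) + 45 = 1876 + 45 = 1921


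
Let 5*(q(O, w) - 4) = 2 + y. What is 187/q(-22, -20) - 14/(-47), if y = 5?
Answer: 44323/1269 ≈ 34.927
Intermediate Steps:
q(O, w) = 27/5 (q(O, w) = 4 + (2 + 5)/5 = 4 + (1/5)*7 = 4 + 7/5 = 27/5)
187/q(-22, -20) - 14/(-47) = 187/(27/5) - 14/(-47) = 187*(5/27) - 14*(-1/47) = 935/27 + 14/47 = 44323/1269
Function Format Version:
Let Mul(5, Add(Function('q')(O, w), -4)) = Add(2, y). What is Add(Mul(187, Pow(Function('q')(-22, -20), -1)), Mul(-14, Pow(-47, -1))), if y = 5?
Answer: Rational(44323, 1269) ≈ 34.927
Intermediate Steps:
Function('q')(O, w) = Rational(27, 5) (Function('q')(O, w) = Add(4, Mul(Rational(1, 5), Add(2, 5))) = Add(4, Mul(Rational(1, 5), 7)) = Add(4, Rational(7, 5)) = Rational(27, 5))
Add(Mul(187, Pow(Function('q')(-22, -20), -1)), Mul(-14, Pow(-47, -1))) = Add(Mul(187, Pow(Rational(27, 5), -1)), Mul(-14, Pow(-47, -1))) = Add(Mul(187, Rational(5, 27)), Mul(-14, Rational(-1, 47))) = Add(Rational(935, 27), Rational(14, 47)) = Rational(44323, 1269)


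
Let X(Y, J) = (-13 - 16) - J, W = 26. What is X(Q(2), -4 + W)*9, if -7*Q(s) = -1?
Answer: -459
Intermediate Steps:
Q(s) = ⅐ (Q(s) = -⅐*(-1) = ⅐)
X(Y, J) = -29 - J
X(Q(2), -4 + W)*9 = (-29 - (-4 + 26))*9 = (-29 - 1*22)*9 = (-29 - 22)*9 = -51*9 = -459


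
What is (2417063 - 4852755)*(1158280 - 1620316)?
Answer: 1125377388912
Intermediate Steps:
(2417063 - 4852755)*(1158280 - 1620316) = -2435692*(-462036) = 1125377388912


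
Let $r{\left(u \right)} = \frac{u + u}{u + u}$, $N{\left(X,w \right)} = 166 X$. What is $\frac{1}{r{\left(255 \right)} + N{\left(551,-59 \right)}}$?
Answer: $\frac{1}{91467} \approx 1.0933 \cdot 10^{-5}$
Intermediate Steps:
$r{\left(u \right)} = 1$ ($r{\left(u \right)} = \frac{2 u}{2 u} = 2 u \frac{1}{2 u} = 1$)
$\frac{1}{r{\left(255 \right)} + N{\left(551,-59 \right)}} = \frac{1}{1 + 166 \cdot 551} = \frac{1}{1 + 91466} = \frac{1}{91467}$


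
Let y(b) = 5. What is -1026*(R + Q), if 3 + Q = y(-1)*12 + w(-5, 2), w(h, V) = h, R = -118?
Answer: 67716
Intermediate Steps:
Q = 52 (Q = -3 + (5*12 - 5) = -3 + (60 - 5) = -3 + 55 = 52)
-1026*(R + Q) = -1026*(-118 + 52) = -1026*(-66) = 67716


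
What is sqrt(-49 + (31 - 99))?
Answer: 3*I*sqrt(13) ≈ 10.817*I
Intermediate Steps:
sqrt(-49 + (31 - 99)) = sqrt(-49 - 68) = sqrt(-117) = 3*I*sqrt(13)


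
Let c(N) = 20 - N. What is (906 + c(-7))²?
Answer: 870489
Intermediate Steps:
(906 + c(-7))² = (906 + (20 - 1*(-7)))² = (906 + (20 + 7))² = (906 + 27)² = 933² = 870489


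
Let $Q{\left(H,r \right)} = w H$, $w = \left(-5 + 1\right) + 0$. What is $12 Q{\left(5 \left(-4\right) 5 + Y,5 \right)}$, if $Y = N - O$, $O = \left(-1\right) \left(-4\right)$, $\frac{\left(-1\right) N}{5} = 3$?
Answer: $5712$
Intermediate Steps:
$N = -15$ ($N = \left(-5\right) 3 = -15$)
$O = 4$
$w = -4$ ($w = -4 + 0 = -4$)
$Y = -19$ ($Y = -15 - 4 = -19$)
$Q{\left(H,r \right)} = - 4 H$
$12 Q{\left(5 \left(-4\right) 5 + Y,5 \right)} = 12 \left(- 4 \left(5 \left(-4\right) 5 - 19\right)\right) = 12 \left(- 4 \left(\left(-20\right) 5 - 19\right)\right) = 12 \left(- 4 \left(-100 - 19\right)\right) = 12 \left(\left(-4\right) \left(-119\right)\right) = 12 \cdot 476 = 5712$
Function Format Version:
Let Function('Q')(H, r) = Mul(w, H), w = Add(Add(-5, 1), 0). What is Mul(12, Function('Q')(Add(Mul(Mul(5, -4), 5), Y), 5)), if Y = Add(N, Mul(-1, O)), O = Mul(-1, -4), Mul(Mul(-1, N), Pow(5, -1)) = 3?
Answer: 5712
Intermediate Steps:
N = -15 (N = Mul(-5, 3) = -15)
O = 4
w = -4 (w = Add(-4, 0) = -4)
Y = -19 (Y = Add(-15, Mul(-1, 4)) = Add(-15, -4) = -19)
Function('Q')(H, r) = Mul(-4, H)
Mul(12, Function('Q')(Add(Mul(Mul(5, -4), 5), Y), 5)) = Mul(12, Mul(-4, Add(Mul(Mul(5, -4), 5), -19))) = Mul(12, Mul(-4, Add(Mul(-20, 5), -19))) = Mul(12, Mul(-4, Add(-100, -19))) = Mul(12, Mul(-4, -119)) = Mul(12, 476) = 5712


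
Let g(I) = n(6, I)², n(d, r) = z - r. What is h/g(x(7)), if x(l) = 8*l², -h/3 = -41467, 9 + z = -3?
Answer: 124401/163216 ≈ 0.76219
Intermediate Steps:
z = -12 (z = -9 - 3 = -12)
h = 124401 (h = -3*(-41467) = 124401)
n(d, r) = -12 - r
g(I) = (-12 - I)²
h/g(x(7)) = 124401/((12 + 8*7²)²) = 124401/((12 + 8*49)²) = 124401/((12 + 392)²) = 124401/(404²) = 124401/163216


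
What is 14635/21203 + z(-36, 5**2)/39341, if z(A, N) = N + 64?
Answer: 577642602/834147223 ≈ 0.69249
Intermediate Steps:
z(A, N) = 64 + N
14635/21203 + z(-36, 5**2)/39341 = 14635/21203 + (64 + 5**2)/39341 = 14635*(1/21203) + (64 + 25)*(1/39341) = 14635/21203 + 89*(1/39341) = 14635/21203 + 89/39341 = 577642602/834147223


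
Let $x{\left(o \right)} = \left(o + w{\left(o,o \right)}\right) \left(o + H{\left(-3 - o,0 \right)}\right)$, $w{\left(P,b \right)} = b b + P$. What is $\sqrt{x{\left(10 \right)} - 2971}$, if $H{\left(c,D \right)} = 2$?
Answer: $i \sqrt{1531} \approx 39.128 i$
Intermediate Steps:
$w{\left(P,b \right)} = P + b^{2}$ ($w{\left(P,b \right)} = b^{2} + P = P + b^{2}$)
$x{\left(o \right)} = \left(2 + o\right) \left(o^{2} + 2 o\right)$ ($x{\left(o \right)} = \left(o + \left(o + o^{2}\right)\right) \left(o + 2\right) = \left(o^{2} + 2 o\right) \left(2 + o\right) = \left(2 + o\right) \left(o^{2} + 2 o\right)$)
$\sqrt{x{\left(10 \right)} - 2971} = \sqrt{10 \left(4 + 10^{2} + 4 \cdot 10\right) - 2971} = \sqrt{10 \left(4 + 100 + 40\right) - 2971} = \sqrt{10 \cdot 144 - 2971} = \sqrt{1440 - 2971} = \sqrt{-1531} = i \sqrt{1531}$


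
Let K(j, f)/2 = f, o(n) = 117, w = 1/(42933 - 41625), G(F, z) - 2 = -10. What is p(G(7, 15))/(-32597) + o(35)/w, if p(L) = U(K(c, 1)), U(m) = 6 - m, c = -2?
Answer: 4988514488/32597 ≈ 1.5304e+5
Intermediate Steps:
G(F, z) = -8 (G(F, z) = 2 - 10 = -8)
w = 1/1308 ≈ 0.00076453
K(j, f) = 2*f
p(L) = 4 (p(L) = 6 - 2 = 4)
p(G(7, 15))/(-32597) + o(35)/w = 4/(-32597) + 117/(1/1308) = 4*(-1/32597) + 117*1308 = -4/32597 + 153036 = 4988514488/32597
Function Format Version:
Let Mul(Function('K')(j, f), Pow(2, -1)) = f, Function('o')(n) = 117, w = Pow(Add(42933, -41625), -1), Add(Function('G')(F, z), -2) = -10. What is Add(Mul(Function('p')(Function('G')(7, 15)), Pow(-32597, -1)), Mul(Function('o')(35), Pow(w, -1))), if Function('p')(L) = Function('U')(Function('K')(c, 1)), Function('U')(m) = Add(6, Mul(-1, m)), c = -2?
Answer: Rational(4988514488, 32597) ≈ 1.5304e+5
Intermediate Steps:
Function('G')(F, z) = -8 (Function('G')(F, z) = Add(2, -10) = -8)
w = Rational(1, 1308) (w = Pow(1308, -1) = Rational(1, 1308) ≈ 0.00076453)
Function('K')(j, f) = Mul(2, f)
Function('p')(L) = 4 (Function('p')(L) = Add(6, Mul(-1, Mul(2, 1))) = Add(6, Mul(-1, 2)) = Add(6, -2) = 4)
Add(Mul(Function('p')(Function('G')(7, 15)), Pow(-32597, -1)), Mul(Function('o')(35), Pow(w, -1))) = Add(Mul(4, Pow(-32597, -1)), Mul(117, Pow(Rational(1, 1308), -1))) = Add(Mul(4, Rational(-1, 32597)), Mul(117, 1308)) = Add(Rational(-4, 32597), 153036) = Rational(4988514488, 32597)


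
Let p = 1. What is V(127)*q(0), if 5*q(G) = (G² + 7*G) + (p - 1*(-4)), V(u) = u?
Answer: 127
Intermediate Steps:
q(G) = 1 + G²/5 + 7*G/5 (q(G) = ((G² + 7*G) + (1 - 1*(-4)))/5 = ((G² + 7*G) + (1 + 4))/5 = ((G² + 7*G) + 5)/5 = (5 + G² + 7*G)/5 = 1 + G²/5 + 7*G/5)
V(127)*q(0) = 127*(1 + (⅕)*0² + (7/5)*0) = 127*(1 + (⅕)*0 + 0) = 127*(1 + 0 + 0) = 127*1 = 127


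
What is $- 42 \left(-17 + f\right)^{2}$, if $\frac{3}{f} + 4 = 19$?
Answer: $- \frac{296352}{25} \approx -11854.0$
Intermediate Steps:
$f = \frac{1}{5}$ ($f = \frac{3}{-4 + 19} = \frac{3}{15} = 3 \cdot \frac{1}{15} = \frac{1}{5} \approx 0.2$)
$- 42 \left(-17 + f\right)^{2} = - 42 \left(-17 + \frac{1}{5}\right)^{2} = - 42 \left(- \frac{84}{5}\right)^{2} = \left(-42\right) \frac{7056}{25} = - \frac{296352}{25}$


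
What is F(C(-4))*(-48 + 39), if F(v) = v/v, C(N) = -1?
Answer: -9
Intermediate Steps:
F(v) = 1
F(C(-4))*(-48 + 39) = 1*(-48 + 39) = 1*(-9) = -9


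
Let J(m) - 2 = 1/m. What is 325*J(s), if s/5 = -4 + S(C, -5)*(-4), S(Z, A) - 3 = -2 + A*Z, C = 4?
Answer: 46865/72 ≈ 650.90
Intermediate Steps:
S(Z, A) = 1 + A*Z (S(Z, A) = 3 + (-2 + A*Z) = 1 + A*Z)
s = 360 (s = 5*(-4 + (1 - 5*4)*(-4)) = 5*(-4 + (1 - 20)*(-4)) = 5*(-4 - 19*(-4)) = 5*(-4 + 76) = 5*72 = 360)
J(m) = 2 + 1/m
325*J(s) = 325*(2 + 1/360) = 325*(721/360) = 46865/72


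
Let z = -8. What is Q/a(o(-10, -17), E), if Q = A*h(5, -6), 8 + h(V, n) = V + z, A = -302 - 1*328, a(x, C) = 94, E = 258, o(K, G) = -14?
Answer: 3465/47 ≈ 73.723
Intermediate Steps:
A = -630 (A = -302 - 328 = -630)
h(V, n) = -16 + V (h(V, n) = -8 + (V - 8) = -8 + (-8 + V) = -16 + V)
Q = 6930 (Q = -630*(-16 + 5) = -630*(-11) = 6930)
Q/a(o(-10, -17), E) = 6930/94 = 6930*(1/94) = 3465/47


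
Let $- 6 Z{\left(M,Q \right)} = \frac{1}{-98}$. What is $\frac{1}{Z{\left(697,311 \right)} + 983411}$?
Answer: $\frac{588}{578245669} \approx 1.0169 \cdot 10^{-6}$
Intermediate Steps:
$Z{\left(M,Q \right)} = \frac{1}{588}$ ($Z{\left(M,Q \right)} = - \frac{1}{6 \left(-98\right)} = \left(- \frac{1}{6}\right) \left(- \frac{1}{98}\right) = \frac{1}{588}$)
$\frac{1}{Z{\left(697,311 \right)} + 983411} = \frac{1}{\frac{1}{588} + 983411} = \frac{1}{\frac{578245669}{588}} = \frac{588}{578245669}$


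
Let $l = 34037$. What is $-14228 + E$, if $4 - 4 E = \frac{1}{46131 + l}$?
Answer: $- \frac{4562200545}{320672} \approx -14227.0$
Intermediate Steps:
$E = \frac{320671}{320672}$ ($E = 1 - \frac{1}{4 \left(46131 + 34037\right)} = 1 - \frac{1}{4 \cdot 80168} = 1 - \frac{1}{320672} = \frac{320671}{320672} \approx 1.0$)
$-14228 + E = -14228 + \frac{320671}{320672} = - \frac{4562200545}{320672}$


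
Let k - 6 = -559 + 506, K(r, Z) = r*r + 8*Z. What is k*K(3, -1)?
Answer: -47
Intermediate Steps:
K(r, Z) = r**2 + 8*Z
k = -47 (k = 6 + (-559 + 506) = 6 - 53 = -47)
k*K(3, -1) = -47*(3**2 + 8*(-1)) = -47*(9 - 8) = -47*1 = -47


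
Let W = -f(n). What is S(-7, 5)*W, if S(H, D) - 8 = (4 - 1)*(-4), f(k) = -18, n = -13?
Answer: -72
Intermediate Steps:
S(H, D) = -4 (S(H, D) = 8 + (4 - 1)*(-4) = 8 + 3*(-4) = 8 - 12 = -4)
W = 18 (W = -1*(-18) = 18)
S(-7, 5)*W = -4*18 = -72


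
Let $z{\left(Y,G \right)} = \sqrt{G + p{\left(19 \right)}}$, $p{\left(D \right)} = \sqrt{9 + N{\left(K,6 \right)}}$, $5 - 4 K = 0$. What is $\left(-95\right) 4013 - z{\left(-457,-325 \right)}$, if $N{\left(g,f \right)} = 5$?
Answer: $-381235 - i \sqrt{325 - \sqrt{14}} \approx -3.8124 \cdot 10^{5} - 17.924 i$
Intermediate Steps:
$K = \frac{5}{4}$ ($K = \frac{5}{4} - 0 = \frac{5}{4} + 0 = \frac{5}{4} \approx 1.25$)
$p{\left(D \right)} = \sqrt{14}$ ($p{\left(D \right)} = \sqrt{9 + 5} = \sqrt{14}$)
$z{\left(Y,G \right)} = \sqrt{G + \sqrt{14}}$
$\left(-95\right) 4013 - z{\left(-457,-325 \right)} = \left(-95\right) 4013 - \sqrt{-325 + \sqrt{14}} = -381235 - \sqrt{-325 + \sqrt{14}}$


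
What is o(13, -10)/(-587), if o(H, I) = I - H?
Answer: 23/587 ≈ 0.039182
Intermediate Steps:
o(13, -10)/(-587) = (-10 - 1*13)/(-587) = (-10 - 13)*(-1/587) = -23*(-1/587) = 23/587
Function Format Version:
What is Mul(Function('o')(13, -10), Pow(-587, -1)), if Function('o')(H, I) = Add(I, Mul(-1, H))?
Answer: Rational(23, 587) ≈ 0.039182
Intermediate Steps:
Mul(Function('o')(13, -10), Pow(-587, -1)) = Mul(Add(-10, Mul(-1, 13)), Pow(-587, -1)) = Mul(Add(-10, -13), Rational(-1, 587)) = Mul(-23, Rational(-1, 587)) = Rational(23, 587)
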